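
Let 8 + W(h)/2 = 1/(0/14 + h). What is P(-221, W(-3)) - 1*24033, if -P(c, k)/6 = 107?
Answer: -24675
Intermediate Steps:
W(h) = -16 + 2/h (W(h) = -16 + 2/(0/14 + h) = -16 + 2/(0*(1/14) + h) = -16 + 2/(0 + h) = -16 + 2/h)
P(c, k) = -642 (P(c, k) = -6*107 = -642)
P(-221, W(-3)) - 1*24033 = -642 - 1*24033 = -642 - 24033 = -24675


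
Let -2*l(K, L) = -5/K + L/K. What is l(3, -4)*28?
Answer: 42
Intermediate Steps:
l(K, L) = 5/(2*K) - L/(2*K) (l(K, L) = -(-5/K + L/K)/2 = 5/(2*K) - L/(2*K))
l(3, -4)*28 = ((½)*(5 - 1*(-4))/3)*28 = ((½)*(⅓)*(5 + 4))*28 = ((½)*(⅓)*9)*28 = (3/2)*28 = 42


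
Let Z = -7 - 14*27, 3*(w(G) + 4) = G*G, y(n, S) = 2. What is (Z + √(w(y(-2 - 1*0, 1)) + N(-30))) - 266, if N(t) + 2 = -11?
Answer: -651 + I*√141/3 ≈ -651.0 + 3.9581*I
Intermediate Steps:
N(t) = -13 (N(t) = -2 - 11 = -13)
w(G) = -4 + G²/3 (w(G) = -4 + (G*G)/3 = -4 + G²/3)
Z = -385 (Z = -7 - 378 = -385)
(Z + √(w(y(-2 - 1*0, 1)) + N(-30))) - 266 = (-385 + √((-4 + (⅓)*2²) - 13)) - 266 = (-385 + √((-4 + (⅓)*4) - 13)) - 266 = (-385 + √((-4 + 4/3) - 13)) - 266 = (-385 + √(-8/3 - 13)) - 266 = (-385 + √(-47/3)) - 266 = (-385 + I*√141/3) - 266 = -651 + I*√141/3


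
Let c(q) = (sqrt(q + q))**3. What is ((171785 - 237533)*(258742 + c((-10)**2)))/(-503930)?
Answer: 8505884508/251965 + 13149600*sqrt(2)/50393 ≈ 34127.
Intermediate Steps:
c(q) = 2*sqrt(2)*q**(3/2) (c(q) = (sqrt(2*q))**3 = (sqrt(2)*sqrt(q))**3 = 2*sqrt(2)*q**(3/2))
((171785 - 237533)*(258742 + c((-10)**2)))/(-503930) = ((171785 - 237533)*(258742 + 2*sqrt(2)*((-10)**2)**(3/2)))/(-503930) = -65748*(258742 + 2*sqrt(2)*100**(3/2))*(-1/503930) = -65748*(258742 + 2*sqrt(2)*1000)*(-1/503930) = -65748*(258742 + 2000*sqrt(2))*(-1/503930) = (-17011769016 - 131496000*sqrt(2))*(-1/503930) = 8505884508/251965 + 13149600*sqrt(2)/50393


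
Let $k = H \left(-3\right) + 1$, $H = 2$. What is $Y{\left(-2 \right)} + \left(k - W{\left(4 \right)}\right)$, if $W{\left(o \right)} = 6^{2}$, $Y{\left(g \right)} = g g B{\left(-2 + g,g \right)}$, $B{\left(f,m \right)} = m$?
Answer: $-49$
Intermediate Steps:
$Y{\left(g \right)} = g^{3}$ ($Y{\left(g \right)} = g g g = g^{2} g = g^{3}$)
$W{\left(o \right)} = 36$
$k = -5$ ($k = 2 \left(-3\right) + 1 = -6 + 1 = -5$)
$Y{\left(-2 \right)} + \left(k - W{\left(4 \right)}\right) = \left(-2\right)^{3} - 41 = -8 - 41 = -49$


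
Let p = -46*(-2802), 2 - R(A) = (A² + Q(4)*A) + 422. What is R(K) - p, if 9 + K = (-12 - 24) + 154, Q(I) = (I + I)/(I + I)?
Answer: -141302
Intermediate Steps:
Q(I) = 1 (Q(I) = (2*I)/((2*I)) = (2*I)*(1/(2*I)) = 1)
K = 109 (K = -9 + ((-12 - 24) + 154) = -9 + (-36 + 154) = -9 + 118 = 109)
R(A) = -420 - A - A² (R(A) = 2 - ((A² + 1*A) + 422) = 2 - ((A² + A) + 422) = 2 - ((A + A²) + 422) = 2 - (422 + A + A²) = 2 + (-422 - A - A²) = -420 - A - A²)
p = 128892
R(K) - p = (-420 - 1*109 - 1*109²) - 1*128892 = (-420 - 109 - 1*11881) - 128892 = (-420 - 109 - 11881) - 128892 = -12410 - 128892 = -141302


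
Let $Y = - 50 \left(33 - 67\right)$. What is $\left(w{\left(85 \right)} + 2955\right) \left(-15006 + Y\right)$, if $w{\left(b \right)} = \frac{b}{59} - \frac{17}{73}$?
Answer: $- \frac{169417141422}{4307} \approx -3.9335 \cdot 10^{7}$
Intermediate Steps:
$w{\left(b \right)} = - \frac{17}{73} + \frac{b}{59}$ ($w{\left(b \right)} = b \frac{1}{59} - \frac{17}{73} = \frac{b}{59} - \frac{17}{73} = - \frac{17}{73} + \frac{b}{59}$)
$Y = 1700$ ($Y = \left(-50\right) \left(-34\right) = 1700$)
$\left(w{\left(85 \right)} + 2955\right) \left(-15006 + Y\right) = \left(\left(- \frac{17}{73} + \frac{1}{59} \cdot 85\right) + 2955\right) \left(-15006 + 1700\right) = \left(\left(- \frac{17}{73} + \frac{85}{59}\right) + 2955\right) \left(-13306\right) = \left(\frac{5202}{4307} + 2955\right) \left(-13306\right) = \frac{12732387}{4307} \left(-13306\right) = - \frac{169417141422}{4307}$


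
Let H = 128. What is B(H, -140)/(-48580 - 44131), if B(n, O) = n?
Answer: -128/92711 ≈ -0.0013806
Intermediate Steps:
B(H, -140)/(-48580 - 44131) = 128/(-48580 - 44131) = 128/(-92711) = 128*(-1/92711) = -128/92711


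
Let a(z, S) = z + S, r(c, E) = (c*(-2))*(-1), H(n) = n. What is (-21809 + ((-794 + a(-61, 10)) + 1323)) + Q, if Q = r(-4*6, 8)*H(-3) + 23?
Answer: -21164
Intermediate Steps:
r(c, E) = 2*c (r(c, E) = -2*c*(-1) = 2*c)
a(z, S) = S + z
Q = 167 (Q = (2*(-4*6))*(-3) + 23 = (2*(-24))*(-3) + 23 = -48*(-3) + 23 = 144 + 23 = 167)
(-21809 + ((-794 + a(-61, 10)) + 1323)) + Q = (-21809 + ((-794 + (10 - 61)) + 1323)) + 167 = (-21809 + ((-794 - 51) + 1323)) + 167 = (-21809 + (-845 + 1323)) + 167 = (-21809 + 478) + 167 = -21331 + 167 = -21164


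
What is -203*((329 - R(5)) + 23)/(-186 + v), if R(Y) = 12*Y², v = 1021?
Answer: -10556/835 ≈ -12.642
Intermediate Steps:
-203*((329 - R(5)) + 23)/(-186 + v) = -203*((329 - 12*5²) + 23)/(-186 + 1021) = -203*((329 - 12*25) + 23)/835 = -203*((329 - 1*300) + 23)/835 = -203*((329 - 300) + 23)/835 = -203*(29 + 23)/835 = -10556/835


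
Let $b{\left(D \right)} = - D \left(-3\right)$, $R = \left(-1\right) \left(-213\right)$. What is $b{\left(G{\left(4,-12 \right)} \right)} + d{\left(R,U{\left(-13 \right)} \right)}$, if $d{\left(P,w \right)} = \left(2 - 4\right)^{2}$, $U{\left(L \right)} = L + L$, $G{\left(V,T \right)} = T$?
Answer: $-32$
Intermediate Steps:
$R = 213$
$b{\left(D \right)} = 3 D$
$U{\left(L \right)} = 2 L$
$d{\left(P,w \right)} = 4$ ($d{\left(P,w \right)} = \left(-2\right)^{2} = 4$)
$b{\left(G{\left(4,-12 \right)} \right)} + d{\left(R,U{\left(-13 \right)} \right)} = 3 \left(-12\right) + 4 = -36 + 4 = -32$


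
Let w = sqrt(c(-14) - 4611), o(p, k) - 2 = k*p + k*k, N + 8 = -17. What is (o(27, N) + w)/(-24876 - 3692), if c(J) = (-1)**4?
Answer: 6/3571 - I*sqrt(4610)/28568 ≈ 0.0016802 - 0.0023767*I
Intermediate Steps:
N = -25 (N = -8 - 17 = -25)
c(J) = 1
o(p, k) = 2 + k**2 + k*p (o(p, k) = 2 + (k*p + k*k) = 2 + (k*p + k**2) = 2 + (k**2 + k*p) = 2 + k**2 + k*p)
w = I*sqrt(4610) (w = sqrt(1 - 4611) = sqrt(-4610) = I*sqrt(4610) ≈ 67.897*I)
(o(27, N) + w)/(-24876 - 3692) = ((2 + (-25)**2 - 25*27) + I*sqrt(4610))/(-24876 - 3692) = ((2 + 625 - 675) + I*sqrt(4610))/(-28568) = (-48 + I*sqrt(4610))*(-1/28568) = 6/3571 - I*sqrt(4610)/28568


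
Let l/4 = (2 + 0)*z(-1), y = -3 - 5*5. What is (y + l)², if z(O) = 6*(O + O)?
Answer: 15376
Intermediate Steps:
z(O) = 12*O (z(O) = 6*(2*O) = 12*O)
y = -28 (y = -3 - 25 = -28)
l = -96 (l = 4*((2 + 0)*(12*(-1))) = 4*(2*(-12)) = 4*(-24) = -96)
(y + l)² = (-28 - 96)² = (-124)² = 15376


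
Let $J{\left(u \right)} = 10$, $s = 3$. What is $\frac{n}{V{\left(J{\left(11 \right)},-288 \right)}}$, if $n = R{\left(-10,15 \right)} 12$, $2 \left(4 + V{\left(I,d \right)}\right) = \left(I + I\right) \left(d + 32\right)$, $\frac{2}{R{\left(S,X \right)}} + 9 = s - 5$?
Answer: $\frac{6}{7051} \approx 0.00085094$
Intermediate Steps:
$R{\left(S,X \right)} = - \frac{2}{11}$ ($R{\left(S,X \right)} = \frac{2}{-9 + \left(3 - 5\right)} = \frac{2}{-9 - 2} = \frac{2}{-11} = 2 \left(- \frac{1}{11}\right) = - \frac{2}{11}$)
$V{\left(I,d \right)} = -4 + I \left(32 + d\right)$ ($V{\left(I,d \right)} = -4 + \frac{\left(I + I\right) \left(d + 32\right)}{2} = -4 + \frac{2 I \left(32 + d\right)}{2} = -4 + I \left(32 + d\right)$)
$n = - \frac{24}{11}$ ($n = \left(- \frac{2}{11}\right) 12 = - \frac{24}{11} \approx -2.1818$)
$\frac{n}{V{\left(J{\left(11 \right)},-288 \right)}} = - \frac{24}{11 \left(-4 + 32 \cdot 10 + 10 \left(-288\right)\right)} = - \frac{24}{11 \left(-4 + 320 - 2880\right)} = - \frac{24}{11 \left(-2564\right)} = \left(- \frac{24}{11}\right) \left(- \frac{1}{2564}\right) = \frac{6}{7051}$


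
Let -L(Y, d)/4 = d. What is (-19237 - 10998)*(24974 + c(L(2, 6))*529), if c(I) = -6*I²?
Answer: 54521263750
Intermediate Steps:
L(Y, d) = -4*d
(-19237 - 10998)*(24974 + c(L(2, 6))*529) = (-19237 - 10998)*(24974 - 6*(-4*6)²*529) = -30235*(24974 - 6*(-24)²*529) = -30235*(24974 - 6*576*529) = -30235*(24974 - 3456*529) = -30235*(24974 - 1828224) = -30235*(-1803250) = 54521263750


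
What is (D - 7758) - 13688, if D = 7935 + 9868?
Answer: -3643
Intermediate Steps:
D = 17803
(D - 7758) - 13688 = (17803 - 7758) - 13688 = 10045 - 13688 = -3643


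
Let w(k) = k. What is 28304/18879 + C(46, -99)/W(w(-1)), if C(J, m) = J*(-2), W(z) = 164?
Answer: 25043/26691 ≈ 0.93826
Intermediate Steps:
C(J, m) = -2*J
28304/18879 + C(46, -99)/W(w(-1)) = 28304/18879 - 2*46/164 = 28304*(1/18879) - 92*1/164 = 976/651 - 23/41 = 25043/26691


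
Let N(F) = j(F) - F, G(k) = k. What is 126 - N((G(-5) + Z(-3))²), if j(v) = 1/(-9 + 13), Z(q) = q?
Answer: 759/4 ≈ 189.75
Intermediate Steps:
j(v) = ¼ (j(v) = 1/4 = ¼)
N(F) = ¼ - F
126 - N((G(-5) + Z(-3))²) = 126 - (¼ - (-5 - 3)²) = 126 - (¼ - 1*(-8)²) = 126 - (¼ - 1*64) = 126 - (¼ - 64) = 126 - 1*(-255/4) = 126 + 255/4 = 759/4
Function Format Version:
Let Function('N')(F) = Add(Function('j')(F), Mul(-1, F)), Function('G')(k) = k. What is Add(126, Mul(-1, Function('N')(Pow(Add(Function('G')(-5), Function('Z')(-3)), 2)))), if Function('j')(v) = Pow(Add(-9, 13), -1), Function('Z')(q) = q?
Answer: Rational(759, 4) ≈ 189.75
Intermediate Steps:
Function('j')(v) = Rational(1, 4) (Function('j')(v) = Pow(4, -1) = Rational(1, 4))
Function('N')(F) = Add(Rational(1, 4), Mul(-1, F))
Add(126, Mul(-1, Function('N')(Pow(Add(Function('G')(-5), Function('Z')(-3)), 2)))) = Add(126, Mul(-1, Add(Rational(1, 4), Mul(-1, Pow(Add(-5, -3), 2))))) = Add(126, Mul(-1, Add(Rational(1, 4), Mul(-1, Pow(-8, 2))))) = Add(126, Mul(-1, Add(Rational(1, 4), Mul(-1, 64)))) = Add(126, Mul(-1, Add(Rational(1, 4), -64))) = Add(126, Mul(-1, Rational(-255, 4))) = Add(126, Rational(255, 4)) = Rational(759, 4)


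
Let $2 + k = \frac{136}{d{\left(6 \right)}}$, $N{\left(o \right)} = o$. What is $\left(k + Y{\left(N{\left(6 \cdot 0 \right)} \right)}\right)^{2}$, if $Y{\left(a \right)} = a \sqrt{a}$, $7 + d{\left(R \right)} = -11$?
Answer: $\frac{7396}{81} \approx 91.309$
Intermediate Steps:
$d{\left(R \right)} = -18$ ($d{\left(R \right)} = -7 - 11 = -18$)
$k = - \frac{86}{9}$ ($k = -2 + \frac{136}{-18} = -2 + 136 \left(- \frac{1}{18}\right) = -2 - \frac{68}{9} = - \frac{86}{9} \approx -9.5556$)
$Y{\left(a \right)} = a^{\frac{3}{2}}$
$\left(k + Y{\left(N{\left(6 \cdot 0 \right)} \right)}\right)^{2} = \left(- \frac{86}{9} + \left(6 \cdot 0\right)^{\frac{3}{2}}\right)^{2} = \left(- \frac{86}{9} + 0^{\frac{3}{2}}\right)^{2} = \left(- \frac{86}{9} + 0\right)^{2} = \left(- \frac{86}{9}\right)^{2} = \frac{7396}{81}$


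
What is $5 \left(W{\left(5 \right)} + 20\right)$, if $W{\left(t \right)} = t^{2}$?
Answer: $225$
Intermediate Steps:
$5 \left(W{\left(5 \right)} + 20\right) = 5 \left(5^{2} + 20\right) = 5 \left(25 + 20\right) = 5 \cdot 45 = 225$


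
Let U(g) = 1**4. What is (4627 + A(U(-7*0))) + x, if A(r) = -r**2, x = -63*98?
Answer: -1548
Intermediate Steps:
x = -6174
U(g) = 1
(4627 + A(U(-7*0))) + x = (4627 - 1*1**2) - 6174 = (4627 - 1*1) - 6174 = (4627 - 1) - 6174 = 4626 - 6174 = -1548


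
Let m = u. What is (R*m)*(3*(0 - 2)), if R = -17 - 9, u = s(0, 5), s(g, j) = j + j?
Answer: 1560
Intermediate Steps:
s(g, j) = 2*j
u = 10 (u = 2*5 = 10)
m = 10
R = -26
(R*m)*(3*(0 - 2)) = (-26*10)*(3*(0 - 2)) = -780*(-2) = -260*(-6) = 1560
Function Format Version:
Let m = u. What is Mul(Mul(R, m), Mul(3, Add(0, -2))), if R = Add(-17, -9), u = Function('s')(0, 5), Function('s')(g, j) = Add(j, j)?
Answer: 1560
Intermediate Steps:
Function('s')(g, j) = Mul(2, j)
u = 10 (u = Mul(2, 5) = 10)
m = 10
R = -26
Mul(Mul(R, m), Mul(3, Add(0, -2))) = Mul(Mul(-26, 10), Mul(3, Add(0, -2))) = Mul(-260, Mul(3, -2)) = Mul(-260, -6) = 1560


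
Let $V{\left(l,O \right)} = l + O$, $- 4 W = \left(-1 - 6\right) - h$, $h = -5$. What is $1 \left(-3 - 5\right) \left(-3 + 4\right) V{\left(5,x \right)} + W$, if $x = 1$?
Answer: $- \frac{95}{2} \approx -47.5$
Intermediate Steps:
$W = \frac{1}{2}$ ($W = - \frac{\left(-1 - 6\right) - -5}{4} = - \frac{\left(-1 - 6\right) + 5}{4} = - \frac{-7 + 5}{4} = \left(- \frac{1}{4}\right) \left(-2\right) = \frac{1}{2} \approx 0.5$)
$V{\left(l,O \right)} = O + l$
$1 \left(-3 - 5\right) \left(-3 + 4\right) V{\left(5,x \right)} + W = 1 \left(-3 - 5\right) \left(-3 + 4\right) \left(1 + 5\right) + \frac{1}{2} = 1 \left(\left(-8\right) 1\right) 6 + \frac{1}{2} = 1 \left(-8\right) 6 + \frac{1}{2} = \left(-8\right) 6 + \frac{1}{2} = -48 + \frac{1}{2} = - \frac{95}{2}$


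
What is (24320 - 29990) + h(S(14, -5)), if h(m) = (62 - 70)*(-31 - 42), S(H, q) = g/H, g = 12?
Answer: -5086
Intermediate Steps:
S(H, q) = 12/H
h(m) = 584 (h(m) = -8*(-73) = 584)
(24320 - 29990) + h(S(14, -5)) = (24320 - 29990) + 584 = -5670 + 584 = -5086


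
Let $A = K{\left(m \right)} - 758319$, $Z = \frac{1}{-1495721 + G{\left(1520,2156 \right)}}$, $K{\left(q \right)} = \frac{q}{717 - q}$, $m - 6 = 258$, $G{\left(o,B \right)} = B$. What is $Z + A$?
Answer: $- \frac{171022274868916}{225528315} \approx -7.5832 \cdot 10^{5}$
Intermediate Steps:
$m = 264$ ($m = 6 + 258 = 264$)
$Z = - \frac{1}{1493565}$ ($Z = \frac{1}{-1495721 + 2156} = \frac{1}{-1493565} = - \frac{1}{1493565} \approx -6.6954 \cdot 10^{-7}$)
$A = - \frac{114506081}{151}$ ($A = \left(-1\right) 264 \frac{1}{-717 + 264} - 758319 = \left(-1\right) 264 \frac{1}{-453} - 758319 = \left(-1\right) 264 \left(- \frac{1}{453}\right) - 758319 = \frac{88}{151} - 758319 = - \frac{114506081}{151} \approx -7.5832 \cdot 10^{5}$)
$Z + A = - \frac{1}{1493565} - \frac{114506081}{151} = - \frac{171022274868916}{225528315}$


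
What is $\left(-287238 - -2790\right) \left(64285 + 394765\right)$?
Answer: $-130575854400$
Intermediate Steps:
$\left(-287238 - -2790\right) \left(64285 + 394765\right) = \left(-287238 + \left(-112236 + 115026\right)\right) 459050 = \left(-287238 + 2790\right) 459050 = \left(-284448\right) 459050 = -130575854400$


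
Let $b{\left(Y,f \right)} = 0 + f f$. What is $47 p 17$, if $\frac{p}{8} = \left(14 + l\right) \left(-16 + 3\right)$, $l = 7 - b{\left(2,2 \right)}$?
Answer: $-1412632$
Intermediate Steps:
$b{\left(Y,f \right)} = f^{2}$ ($b{\left(Y,f \right)} = 0 + f^{2} = f^{2}$)
$l = 3$ ($l = 7 - 2^{2} = 7 - 4 = 3$)
$p = -1768$ ($p = 8 \left(14 + 3\right) \left(-16 + 3\right) = 8 \cdot 17 \left(-13\right) = 8 \left(-221\right) = -1768$)
$47 p 17 = 47 \left(-1768\right) 17 = \left(-83096\right) 17 = -1412632$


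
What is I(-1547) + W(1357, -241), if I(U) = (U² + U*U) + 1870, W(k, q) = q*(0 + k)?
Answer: 4461251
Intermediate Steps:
W(k, q) = k*q (W(k, q) = q*k = k*q)
I(U) = 1870 + 2*U² (I(U) = (U² + U²) + 1870 = 2*U² + 1870 = 1870 + 2*U²)
I(-1547) + W(1357, -241) = (1870 + 2*(-1547)²) + 1357*(-241) = (1870 + 2*2393209) - 327037 = (1870 + 4786418) - 327037 = 4788288 - 327037 = 4461251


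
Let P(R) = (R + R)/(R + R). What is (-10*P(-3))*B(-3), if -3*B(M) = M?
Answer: -10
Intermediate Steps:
P(R) = 1 (P(R) = (2*R)/((2*R)) = (2*R)*(1/(2*R)) = 1)
B(M) = -M/3
(-10*P(-3))*B(-3) = (-10*1)*(-⅓*(-3)) = -10*1 = -10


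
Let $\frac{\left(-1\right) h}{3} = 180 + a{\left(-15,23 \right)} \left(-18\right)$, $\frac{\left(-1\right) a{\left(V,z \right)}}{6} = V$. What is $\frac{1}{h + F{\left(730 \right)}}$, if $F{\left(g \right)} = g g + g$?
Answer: $\frac{1}{537950} \approx 1.8589 \cdot 10^{-6}$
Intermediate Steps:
$F{\left(g \right)} = g + g^{2}$ ($F{\left(g \right)} = g^{2} + g = g + g^{2}$)
$a{\left(V,z \right)} = - 6 V$
$h = 4320$ ($h = - 3 \left(180 + \left(-6\right) \left(-15\right) \left(-18\right)\right) = - 3 \left(180 + 90 \left(-18\right)\right) = - 3 \left(180 - 1620\right) = \left(-3\right) \left(-1440\right) = 4320$)
$\frac{1}{h + F{\left(730 \right)}} = \frac{1}{4320 + 730 \left(1 + 730\right)} = \frac{1}{4320 + 730 \cdot 731} = \frac{1}{4320 + 533630} = \frac{1}{537950}$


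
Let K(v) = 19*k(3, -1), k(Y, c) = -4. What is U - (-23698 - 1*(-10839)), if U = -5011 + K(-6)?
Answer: 7772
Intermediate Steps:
K(v) = -76 (K(v) = 19*(-4) = -76)
U = -5087 (U = -5011 - 76 = -5087)
U - (-23698 - 1*(-10839)) = -5087 - (-23698 - 1*(-10839)) = -5087 - (-23698 + 10839) = -5087 - 1*(-12859) = -5087 + 12859 = 7772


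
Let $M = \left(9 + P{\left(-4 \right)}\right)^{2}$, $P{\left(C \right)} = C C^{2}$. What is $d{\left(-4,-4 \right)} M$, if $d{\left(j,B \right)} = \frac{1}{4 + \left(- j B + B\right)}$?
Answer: $- \frac{3025}{16} \approx -189.06$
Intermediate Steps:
$P{\left(C \right)} = C^{3}$
$d{\left(j,B \right)} = \frac{1}{4 + B - B j}$ ($d{\left(j,B \right)} = \frac{1}{4 - \left(- B + B j\right)} = \frac{1}{4 + B - B j}$)
$M = 3025$ ($M = \left(9 + \left(-4\right)^{3}\right)^{2} = \left(9 - 64\right)^{2} = \left(-55\right)^{2} = 3025$)
$d{\left(-4,-4 \right)} M = \frac{1}{4 - 4 - \left(-4\right) \left(-4\right)} 3025 = \frac{1}{4 - 4 - 16} \cdot 3025 = \frac{1}{-16} \cdot 3025 = \left(- \frac{1}{16}\right) 3025 = - \frac{3025}{16}$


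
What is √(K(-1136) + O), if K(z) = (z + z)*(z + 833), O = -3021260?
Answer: 2*I*√583211 ≈ 1527.4*I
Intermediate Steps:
K(z) = 2*z*(833 + z) (K(z) = (2*z)*(833 + z) = 2*z*(833 + z))
√(K(-1136) + O) = √(2*(-1136)*(833 - 1136) - 3021260) = √(2*(-1136)*(-303) - 3021260) = √(688416 - 3021260) = √(-2332844) = 2*I*√583211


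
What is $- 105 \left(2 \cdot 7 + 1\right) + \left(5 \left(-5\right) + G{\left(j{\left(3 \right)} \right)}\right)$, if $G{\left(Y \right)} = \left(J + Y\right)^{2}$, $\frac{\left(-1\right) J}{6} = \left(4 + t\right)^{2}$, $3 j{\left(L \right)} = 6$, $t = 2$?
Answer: $44196$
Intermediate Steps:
$j{\left(L \right)} = 2$ ($j{\left(L \right)} = \frac{1}{3} \cdot 6 = 2$)
$J = -216$ ($J = - 6 \left(4 + 2\right)^{2} = - 6 \cdot 6^{2} = \left(-6\right) 36 = -216$)
$G{\left(Y \right)} = \left(-216 + Y\right)^{2}$
$- 105 \left(2 \cdot 7 + 1\right) + \left(5 \left(-5\right) + G{\left(j{\left(3 \right)} \right)}\right) = - 105 \left(2 \cdot 7 + 1\right) + \left(5 \left(-5\right) + \left(-216 + 2\right)^{2}\right) = - 105 \left(14 + 1\right) - \left(25 - \left(-214\right)^{2}\right) = \left(-105\right) 15 + \left(-25 + 45796\right) = -1575 + 45771 = 44196$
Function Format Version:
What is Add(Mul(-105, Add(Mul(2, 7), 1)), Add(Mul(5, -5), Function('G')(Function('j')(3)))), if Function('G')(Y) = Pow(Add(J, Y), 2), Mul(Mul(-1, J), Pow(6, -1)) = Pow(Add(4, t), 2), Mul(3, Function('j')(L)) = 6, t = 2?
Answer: 44196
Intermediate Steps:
Function('j')(L) = 2 (Function('j')(L) = Mul(Rational(1, 3), 6) = 2)
J = -216 (J = Mul(-6, Pow(Add(4, 2), 2)) = Mul(-6, Pow(6, 2)) = Mul(-6, 36) = -216)
Function('G')(Y) = Pow(Add(-216, Y), 2)
Add(Mul(-105, Add(Mul(2, 7), 1)), Add(Mul(5, -5), Function('G')(Function('j')(3)))) = Add(Mul(-105, Add(Mul(2, 7), 1)), Add(Mul(5, -5), Pow(Add(-216, 2), 2))) = Add(Mul(-105, Add(14, 1)), Add(-25, Pow(-214, 2))) = Add(Mul(-105, 15), Add(-25, 45796)) = Add(-1575, 45771) = 44196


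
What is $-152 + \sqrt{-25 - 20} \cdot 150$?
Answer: $-152 + 450 i \sqrt{5} \approx -152.0 + 1006.2 i$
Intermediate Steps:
$-152 + \sqrt{-25 - 20} \cdot 150 = -152 + \sqrt{-45} \cdot 150 = -152 + 3 i \sqrt{5} \cdot 150 = -152 + 450 i \sqrt{5}$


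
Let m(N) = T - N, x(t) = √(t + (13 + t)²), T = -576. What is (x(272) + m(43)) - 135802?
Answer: -136421 + √81497 ≈ -1.3614e+5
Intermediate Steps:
m(N) = -576 - N
(x(272) + m(43)) - 135802 = (√(272 + (13 + 272)²) + (-576 - 1*43)) - 135802 = (√(272 + 285²) + (-576 - 43)) - 135802 = (√(272 + 81225) - 619) - 135802 = (√81497 - 619) - 135802 = (-619 + √81497) - 135802 = -136421 + √81497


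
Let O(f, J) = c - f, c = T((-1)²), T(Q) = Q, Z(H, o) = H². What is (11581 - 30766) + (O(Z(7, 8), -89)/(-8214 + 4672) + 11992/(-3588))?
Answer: -1325318675/69069 ≈ -19188.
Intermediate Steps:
c = 1 (c = (-1)² = 1)
O(f, J) = 1 - f
(11581 - 30766) + (O(Z(7, 8), -89)/(-8214 + 4672) + 11992/(-3588)) = (11581 - 30766) + ((1 - 1*7²)/(-8214 + 4672) + 11992/(-3588)) = -19185 + ((1 - 1*49)/(-3542) + 11992*(-1/3588)) = -19185 + ((1 - 49)*(-1/3542) - 2998/897) = -19185 + (-48*(-1/3542) - 2998/897) = -19185 + (24/1771 - 2998/897) = -19185 - 229910/69069 = -1325318675/69069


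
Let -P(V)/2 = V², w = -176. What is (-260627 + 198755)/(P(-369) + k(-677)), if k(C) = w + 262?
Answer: 15468/68059 ≈ 0.22727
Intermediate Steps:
k(C) = 86 (k(C) = -176 + 262 = 86)
P(V) = -2*V²
(-260627 + 198755)/(P(-369) + k(-677)) = (-260627 + 198755)/(-2*(-369)² + 86) = -61872/(-2*136161 + 86) = -61872/(-272322 + 86) = -61872/(-272236) = -61872*(-1/272236) = 15468/68059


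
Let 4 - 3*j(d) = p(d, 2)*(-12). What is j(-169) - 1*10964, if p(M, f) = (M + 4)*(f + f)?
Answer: -40808/3 ≈ -13603.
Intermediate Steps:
p(M, f) = 2*f*(4 + M) (p(M, f) = (4 + M)*(2*f) = 2*f*(4 + M))
j(d) = 196/3 + 16*d (j(d) = 4/3 - 2*2*(4 + d)*(-12)/3 = 4/3 - (16 + 4*d)*(-12)/3 = 4/3 - (-192 - 48*d)/3 = 4/3 + (64 + 16*d) = 196/3 + 16*d)
j(-169) - 1*10964 = (196/3 + 16*(-169)) - 1*10964 = (196/3 - 2704) - 10964 = -7916/3 - 10964 = -40808/3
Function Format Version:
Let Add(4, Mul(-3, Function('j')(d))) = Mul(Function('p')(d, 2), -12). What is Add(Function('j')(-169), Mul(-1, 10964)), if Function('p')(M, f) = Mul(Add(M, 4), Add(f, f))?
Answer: Rational(-40808, 3) ≈ -13603.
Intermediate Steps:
Function('p')(M, f) = Mul(2, f, Add(4, M)) (Function('p')(M, f) = Mul(Add(4, M), Mul(2, f)) = Mul(2, f, Add(4, M)))
Function('j')(d) = Add(Rational(196, 3), Mul(16, d)) (Function('j')(d) = Add(Rational(4, 3), Mul(Rational(-1, 3), Mul(Mul(2, 2, Add(4, d)), -12))) = Add(Rational(4, 3), Mul(Rational(-1, 3), Mul(Add(16, Mul(4, d)), -12))) = Add(Rational(4, 3), Mul(Rational(-1, 3), Add(-192, Mul(-48, d)))) = Add(Rational(4, 3), Add(64, Mul(16, d))) = Add(Rational(196, 3), Mul(16, d)))
Add(Function('j')(-169), Mul(-1, 10964)) = Add(Add(Rational(196, 3), Mul(16, -169)), Mul(-1, 10964)) = Add(Add(Rational(196, 3), -2704), -10964) = Add(Rational(-7916, 3), -10964) = Rational(-40808, 3)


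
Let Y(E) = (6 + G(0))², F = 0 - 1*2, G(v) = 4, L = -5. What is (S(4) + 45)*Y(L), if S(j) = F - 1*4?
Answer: 3900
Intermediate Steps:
F = -2 (F = 0 - 2 = -2)
Y(E) = 100 (Y(E) = (6 + 4)² = 10² = 100)
S(j) = -6 (S(j) = -2 - 1*4 = -2 - 4 = -6)
(S(4) + 45)*Y(L) = (-6 + 45)*100 = 39*100 = 3900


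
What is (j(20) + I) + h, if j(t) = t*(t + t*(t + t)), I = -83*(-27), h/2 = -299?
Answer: 18043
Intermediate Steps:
h = -598 (h = 2*(-299) = -598)
I = 2241
j(t) = t*(t + 2*t**2) (j(t) = t*(t + t*(2*t)) = t*(t + 2*t**2))
(j(20) + I) + h = (20**2*(1 + 2*20) + 2241) - 598 = (400*(1 + 40) + 2241) - 598 = (400*41 + 2241) - 598 = (16400 + 2241) - 598 = 18641 - 598 = 18043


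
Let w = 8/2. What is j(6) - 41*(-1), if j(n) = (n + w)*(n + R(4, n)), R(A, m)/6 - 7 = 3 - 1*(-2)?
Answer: 821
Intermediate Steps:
R(A, m) = 72 (R(A, m) = 42 + 6*(3 - 1*(-2)) = 42 + 6*(3 + 2) = 42 + 6*5 = 42 + 30 = 72)
w = 4 (w = 8*(½) = 4)
j(n) = (4 + n)*(72 + n) (j(n) = (n + 4)*(n + 72) = (4 + n)*(72 + n))
j(6) - 41*(-1) = (288 + 6² + 76*6) - 41*(-1) = (288 + 36 + 456) + 41 = 780 + 41 = 821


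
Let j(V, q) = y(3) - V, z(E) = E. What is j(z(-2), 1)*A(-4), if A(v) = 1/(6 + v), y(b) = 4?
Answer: 3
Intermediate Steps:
j(V, q) = 4 - V
j(z(-2), 1)*A(-4) = (4 - 1*(-2))/(6 - 4) = (4 + 2)/2 = 6*(½) = 3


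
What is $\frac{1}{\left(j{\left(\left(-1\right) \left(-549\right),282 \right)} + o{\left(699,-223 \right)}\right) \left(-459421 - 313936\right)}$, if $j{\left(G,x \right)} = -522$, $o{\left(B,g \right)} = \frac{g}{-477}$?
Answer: $\frac{477}{192388794247} \approx 2.4794 \cdot 10^{-9}$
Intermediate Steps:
$o{\left(B,g \right)} = - \frac{g}{477}$ ($o{\left(B,g \right)} = g \left(- \frac{1}{477}\right) = - \frac{g}{477}$)
$\frac{1}{\left(j{\left(\left(-1\right) \left(-549\right),282 \right)} + o{\left(699,-223 \right)}\right) \left(-459421 - 313936\right)} = \frac{1}{\left(-522 - - \frac{223}{477}\right) \left(-459421 - 313936\right)} = \frac{1}{\left(-522 + \frac{223}{477}\right) \left(-773357\right)} = \frac{1}{\left(- \frac{248771}{477}\right) \left(-773357\right)} = \frac{1}{\frac{192388794247}{477}} = \frac{477}{192388794247}$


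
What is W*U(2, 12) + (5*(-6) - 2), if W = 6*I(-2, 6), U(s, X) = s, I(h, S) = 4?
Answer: 16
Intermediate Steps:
W = 24 (W = 6*4 = 24)
W*U(2, 12) + (5*(-6) - 2) = 24*2 + (5*(-6) - 2) = 48 + (-30 - 2) = 48 - 32 = 16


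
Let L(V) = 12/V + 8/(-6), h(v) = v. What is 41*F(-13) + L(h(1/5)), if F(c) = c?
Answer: -1423/3 ≈ -474.33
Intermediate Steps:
L(V) = -4/3 + 12/V (L(V) = 12/V + 8*(-1/6) = 12/V - 4/3 = -4/3 + 12/V)
41*F(-13) + L(h(1/5)) = 41*(-13) + (-4/3 + 12/(1/5)) = -533 + (-4/3 + 12/(1/5)) = -533 + (-4/3 + 12*5) = -533 + (-4/3 + 60) = -533 + 176/3 = -1423/3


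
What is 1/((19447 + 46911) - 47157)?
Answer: 1/19201 ≈ 5.2081e-5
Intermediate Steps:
1/((19447 + 46911) - 47157) = 1/(66358 - 47157) = 1/19201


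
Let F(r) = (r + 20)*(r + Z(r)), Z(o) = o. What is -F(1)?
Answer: -42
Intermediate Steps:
F(r) = 2*r*(20 + r) (F(r) = (r + 20)*(r + r) = (20 + r)*(2*r) = 2*r*(20 + r))
-F(1) = -2*(20 + 1) = -2*21 = -1*42 = -42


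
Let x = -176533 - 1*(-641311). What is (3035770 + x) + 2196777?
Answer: 5697325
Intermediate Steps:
x = 464778 (x = -176533 + 641311 = 464778)
(3035770 + x) + 2196777 = (3035770 + 464778) + 2196777 = 3500548 + 2196777 = 5697325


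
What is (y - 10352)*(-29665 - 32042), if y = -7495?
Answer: 1101284829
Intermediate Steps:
(y - 10352)*(-29665 - 32042) = (-7495 - 10352)*(-29665 - 32042) = -17847*(-61707) = 1101284829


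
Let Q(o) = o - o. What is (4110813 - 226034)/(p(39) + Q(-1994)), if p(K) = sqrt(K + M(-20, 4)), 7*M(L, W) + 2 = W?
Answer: 3884779*sqrt(77)/55 ≈ 6.1980e+5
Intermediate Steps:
Q(o) = 0
M(L, W) = -2/7 + W/7
p(K) = sqrt(2/7 + K) (p(K) = sqrt(K + (-2/7 + (1/7)*4)) = sqrt(K + (-2/7 + 4/7)) = sqrt(K + 2/7) = sqrt(2/7 + K))
(4110813 - 226034)/(p(39) + Q(-1994)) = (4110813 - 226034)/(sqrt(14 + 49*39)/7 + 0) = 3884779/(sqrt(14 + 1911)/7 + 0) = 3884779/(sqrt(1925)/7 + 0) = 3884779/((5*sqrt(77))/7 + 0) = 3884779/(5*sqrt(77)/7 + 0) = 3884779/((5*sqrt(77)/7)) = 3884779*(sqrt(77)/55) = 3884779*sqrt(77)/55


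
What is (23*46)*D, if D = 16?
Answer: 16928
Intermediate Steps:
(23*46)*D = (23*46)*16 = 1058*16 = 16928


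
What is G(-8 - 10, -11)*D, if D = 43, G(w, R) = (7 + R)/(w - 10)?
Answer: 43/7 ≈ 6.1429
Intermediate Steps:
G(w, R) = (7 + R)/(-10 + w)
G(-8 - 10, -11)*D = ((7 - 11)/(-10 + (-8 - 10)))*43 = (-4/(-10 - 18))*43 = (-4/(-28))*43 = -1/28*(-4)*43 = (1/7)*43 = 43/7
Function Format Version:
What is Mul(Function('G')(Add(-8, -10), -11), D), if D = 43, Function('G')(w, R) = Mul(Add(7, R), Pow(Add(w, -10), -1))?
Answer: Rational(43, 7) ≈ 6.1429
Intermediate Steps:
Function('G')(w, R) = Mul(Pow(Add(-10, w), -1), Add(7, R)) (Function('G')(w, R) = Mul(Add(7, R), Pow(Add(-10, w), -1)) = Mul(Pow(Add(-10, w), -1), Add(7, R)))
Mul(Function('G')(Add(-8, -10), -11), D) = Mul(Mul(Pow(Add(-10, Add(-8, -10)), -1), Add(7, -11)), 43) = Mul(Mul(Pow(Add(-10, -18), -1), -4), 43) = Mul(Mul(Pow(-28, -1), -4), 43) = Mul(Mul(Rational(-1, 28), -4), 43) = Mul(Rational(1, 7), 43) = Rational(43, 7)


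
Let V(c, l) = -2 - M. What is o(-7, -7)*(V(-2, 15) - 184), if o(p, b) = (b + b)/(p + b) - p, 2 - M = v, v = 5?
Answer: -1464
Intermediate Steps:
M = -3 (M = 2 - 1*5 = 2 - 5 = -3)
V(c, l) = 1 (V(c, l) = -2 - 1*(-3) = -2 + 3 = 1)
o(p, b) = -p + 2*b/(b + p) (o(p, b) = (2*b)/(b + p) - p = 2*b/(b + p) - p = -p + 2*b/(b + p))
o(-7, -7)*(V(-2, 15) - 184) = ((-1*(-7)² + 2*(-7) - 1*(-7)*(-7))/(-7 - 7))*(1 - 184) = ((-1*49 - 14 - 49)/(-14))*(-183) = -(-49 - 14 - 49)/14*(-183) = -1/14*(-112)*(-183) = 8*(-183) = -1464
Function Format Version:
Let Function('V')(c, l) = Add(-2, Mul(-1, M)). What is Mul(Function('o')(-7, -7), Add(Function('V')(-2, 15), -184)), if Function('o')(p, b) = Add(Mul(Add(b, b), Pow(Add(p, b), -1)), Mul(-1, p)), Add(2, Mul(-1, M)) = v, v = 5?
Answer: -1464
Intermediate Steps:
M = -3 (M = Add(2, Mul(-1, 5)) = Add(2, -5) = -3)
Function('V')(c, l) = 1 (Function('V')(c, l) = Add(-2, Mul(-1, -3)) = Add(-2, 3) = 1)
Function('o')(p, b) = Add(Mul(-1, p), Mul(2, b, Pow(Add(b, p), -1))) (Function('o')(p, b) = Add(Mul(Mul(2, b), Pow(Add(b, p), -1)), Mul(-1, p)) = Add(Mul(2, b, Pow(Add(b, p), -1)), Mul(-1, p)) = Add(Mul(-1, p), Mul(2, b, Pow(Add(b, p), -1))))
Mul(Function('o')(-7, -7), Add(Function('V')(-2, 15), -184)) = Mul(Mul(Pow(Add(-7, -7), -1), Add(Mul(-1, Pow(-7, 2)), Mul(2, -7), Mul(-1, -7, -7))), Add(1, -184)) = Mul(Mul(Pow(-14, -1), Add(Mul(-1, 49), -14, -49)), -183) = Mul(Mul(Rational(-1, 14), Add(-49, -14, -49)), -183) = Mul(Mul(Rational(-1, 14), -112), -183) = Mul(8, -183) = -1464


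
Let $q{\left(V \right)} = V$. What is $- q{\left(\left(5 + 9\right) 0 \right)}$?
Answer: $0$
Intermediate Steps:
$- q{\left(\left(5 + 9\right) 0 \right)} = - \left(5 + 9\right) 0 = - 14 \cdot 0 = \left(-1\right) 0 = 0$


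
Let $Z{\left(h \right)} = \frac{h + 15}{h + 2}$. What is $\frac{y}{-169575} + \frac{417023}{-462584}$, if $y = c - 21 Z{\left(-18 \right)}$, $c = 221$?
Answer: $- \frac{141634169729}{156885363600} \approx -0.90279$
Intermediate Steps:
$Z{\left(h \right)} = \frac{15 + h}{2 + h}$
$y = \frac{3473}{16}$ ($y = 221 - 21 \frac{15 - 18}{2 - 18} = 221 - 21 \frac{1}{-16} \left(-3\right) = 221 - 21 \left(\left(- \frac{1}{16}\right) \left(-3\right)\right) = 221 - \frac{63}{16} = \frac{3473}{16} \approx 217.06$)
$\frac{y}{-169575} + \frac{417023}{-462584} = \frac{3473}{16 \left(-169575\right)} + \frac{417023}{-462584} = \frac{3473}{16} \left(- \frac{1}{169575}\right) + 417023 \left(- \frac{1}{462584}\right) = - \frac{3473}{2713200} - \frac{417023}{462584} = - \frac{141634169729}{156885363600}$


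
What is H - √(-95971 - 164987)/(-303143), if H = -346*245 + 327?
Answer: -84443 + I*√260958/303143 ≈ -84443.0 + 0.0016851*I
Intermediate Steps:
H = -84443 (H = -84770 + 327 = -84443)
H - √(-95971 - 164987)/(-303143) = -84443 - √(-95971 - 164987)/(-303143) = -84443 - √(-260958)*(-1)/303143 = -84443 - I*√260958*(-1)/303143 = -84443 - (-1)*I*√260958/303143 = -84443 + I*√260958/303143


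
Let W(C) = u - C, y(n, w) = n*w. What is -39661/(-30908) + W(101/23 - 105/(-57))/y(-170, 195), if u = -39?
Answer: 95860336331/74625047900 ≈ 1.2846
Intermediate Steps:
W(C) = -39 - C
-39661/(-30908) + W(101/23 - 105/(-57))/y(-170, 195) = -39661/(-30908) + (-39 - (101/23 - 105/(-57)))/((-170*195)) = -39661*(-1/30908) + (-39 - (101*(1/23) - 105*(-1/57)))/(-33150) = 39661/30908 + (-39 - (101/23 + 35/19))*(-1/33150) = 39661/30908 + (-39 - 1*2724/437)*(-1/33150) = 39661/30908 + (-39 - 2724/437)*(-1/33150) = 39661/30908 - 19767/437*(-1/33150) = 39661/30908 + 6589/4828850 = 95860336331/74625047900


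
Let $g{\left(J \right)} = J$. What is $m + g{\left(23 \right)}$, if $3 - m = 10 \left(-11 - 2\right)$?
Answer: $156$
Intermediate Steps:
$m = 133$ ($m = 3 - 10 \left(-11 - 2\right) = 3 - 10 \left(-13\right) = 3 - -130 = 3 + 130 = 133$)
$m + g{\left(23 \right)} = 133 + 23 = 156$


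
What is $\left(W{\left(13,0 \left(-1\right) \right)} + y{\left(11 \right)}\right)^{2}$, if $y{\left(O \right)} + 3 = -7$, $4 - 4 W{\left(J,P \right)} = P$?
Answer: $81$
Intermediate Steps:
$W{\left(J,P \right)} = 1 - \frac{P}{4}$
$y{\left(O \right)} = -10$ ($y{\left(O \right)} = -3 - 7 = -10$)
$\left(W{\left(13,0 \left(-1\right) \right)} + y{\left(11 \right)}\right)^{2} = \left(\left(1 - \frac{0 \left(-1\right)}{4}\right) - 10\right)^{2} = \left(\left(1 - 0\right) - 10\right)^{2} = \left(\left(1 + 0\right) - 10\right)^{2} = \left(1 - 10\right)^{2} = \left(-9\right)^{2} = 81$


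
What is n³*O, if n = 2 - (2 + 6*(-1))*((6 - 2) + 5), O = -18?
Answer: -987696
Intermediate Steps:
n = 38 (n = 2 - (2 - 6)*(4 + 5) = 2 - (-4)*9 = 2 - 1*(-36) = 2 + 36 = 38)
n³*O = 38³*(-18) = 54872*(-18) = -987696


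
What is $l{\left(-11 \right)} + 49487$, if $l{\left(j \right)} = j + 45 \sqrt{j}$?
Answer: $49476 + 45 i \sqrt{11} \approx 49476.0 + 149.25 i$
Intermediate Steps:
$l{\left(-11 \right)} + 49487 = \left(-11 + 45 \sqrt{-11}\right) + 49487 = \left(-11 + 45 i \sqrt{11}\right) + 49487 = 49476 + 45 i \sqrt{11}$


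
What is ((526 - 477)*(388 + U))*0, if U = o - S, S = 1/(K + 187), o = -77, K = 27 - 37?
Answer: 0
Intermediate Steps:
K = -10
S = 1/177 (S = 1/(-10 + 187) = 1/177 ≈ 0.0056497)
U = -13630/177 (U = -77 - 1*1/177 = -77 - 1/177 = -13630/177 ≈ -77.006)
((526 - 477)*(388 + U))*0 = ((526 - 477)*(388 - 13630/177))*0 = (49*(55046/177))*0 = (2697254/177)*0 = 0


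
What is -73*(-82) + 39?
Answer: 6025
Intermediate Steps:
-73*(-82) + 39 = 5986 + 39 = 6025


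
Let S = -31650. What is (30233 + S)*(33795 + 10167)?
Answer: -62294154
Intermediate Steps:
(30233 + S)*(33795 + 10167) = (30233 - 31650)*(33795 + 10167) = -1417*43962 = -62294154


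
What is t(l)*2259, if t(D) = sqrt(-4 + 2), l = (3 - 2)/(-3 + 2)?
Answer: 2259*I*sqrt(2) ≈ 3194.7*I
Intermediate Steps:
l = -1 (l = 1/(-1) = 1*(-1) = -1)
t(D) = I*sqrt(2) (t(D) = sqrt(-2) = I*sqrt(2))
t(l)*2259 = (I*sqrt(2))*2259 = 2259*I*sqrt(2)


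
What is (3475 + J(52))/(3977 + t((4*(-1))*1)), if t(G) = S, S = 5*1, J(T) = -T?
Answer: 3423/3982 ≈ 0.85962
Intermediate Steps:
S = 5
t(G) = 5
(3475 + J(52))/(3977 + t((4*(-1))*1)) = (3475 - 1*52)/(3977 + 5) = (3475 - 52)/3982 = 3423*(1/3982) = 3423/3982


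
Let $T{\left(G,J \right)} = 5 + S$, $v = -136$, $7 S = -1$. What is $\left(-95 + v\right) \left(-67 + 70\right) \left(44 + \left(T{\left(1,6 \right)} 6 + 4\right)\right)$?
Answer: $-53460$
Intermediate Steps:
$S = - \frac{1}{7}$ ($S = \frac{1}{7} \left(-1\right) = - \frac{1}{7} \approx -0.14286$)
$T{\left(G,J \right)} = \frac{34}{7}$ ($T{\left(G,J \right)} = 5 - \frac{1}{7} = \frac{34}{7}$)
$\left(-95 + v\right) \left(-67 + 70\right) \left(44 + \left(T{\left(1,6 \right)} 6 + 4\right)\right) = \left(-95 - 136\right) \left(-67 + 70\right) \left(44 + \left(\frac{34}{7} \cdot 6 + 4\right)\right) = - 231 \cdot 3 \left(44 + \left(\frac{204}{7} + 4\right)\right) = - 231 \cdot 3 \left(44 + \frac{232}{7}\right) = - 231 \cdot 3 \cdot \frac{540}{7} = \left(-231\right) \frac{1620}{7} = -53460$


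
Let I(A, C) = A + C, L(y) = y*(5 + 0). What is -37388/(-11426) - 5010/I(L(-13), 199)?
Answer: -13058567/382771 ≈ -34.116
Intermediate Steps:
L(y) = 5*y (L(y) = y*5 = 5*y)
-37388/(-11426) - 5010/I(L(-13), 199) = -37388/(-11426) - 5010/(5*(-13) + 199) = -37388*(-1/11426) - 5010/(-65 + 199) = 18694/5713 - 5010/134 = 18694/5713 - 5010*1/134 = 18694/5713 - 2505/67 = -13058567/382771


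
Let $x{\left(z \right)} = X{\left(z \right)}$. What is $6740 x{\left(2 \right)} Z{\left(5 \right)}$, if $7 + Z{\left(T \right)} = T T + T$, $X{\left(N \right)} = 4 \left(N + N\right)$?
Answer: $2480320$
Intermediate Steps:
$X{\left(N \right)} = 8 N$ ($X{\left(N \right)} = 4 \cdot 2 N = 8 N$)
$Z{\left(T \right)} = -7 + T + T^{2}$ ($Z{\left(T \right)} = -7 + \left(T T + T\right) = -7 + \left(T^{2} + T\right) = -7 + \left(T + T^{2}\right) = -7 + T + T^{2}$)
$x{\left(z \right)} = 8 z$
$6740 x{\left(2 \right)} Z{\left(5 \right)} = 6740 \cdot 8 \cdot 2 \left(-7 + 5 + 5^{2}\right) = 6740 \cdot 16 \left(-7 + 5 + 25\right) = 6740 \cdot 16 \cdot 23 = 6740 \cdot 368 = 2480320$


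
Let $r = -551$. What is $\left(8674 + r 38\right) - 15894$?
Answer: $-28158$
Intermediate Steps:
$\left(8674 + r 38\right) - 15894 = \left(8674 - 20938\right) - 15894 = -12264 - 15894 = -28158$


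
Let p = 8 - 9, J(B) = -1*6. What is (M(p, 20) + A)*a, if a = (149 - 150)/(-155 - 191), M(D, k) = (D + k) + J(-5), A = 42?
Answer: 55/346 ≈ 0.15896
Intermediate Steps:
J(B) = -6
p = -1
M(D, k) = -6 + D + k (M(D, k) = (D + k) - 6 = -6 + D + k)
a = 1/346 (a = -1/(-346) = -1*(-1/346) = 1/346 ≈ 0.0028902)
(M(p, 20) + A)*a = ((-6 - 1 + 20) + 42)*(1/346) = (13 + 42)*(1/346) = 55*(1/346) = 55/346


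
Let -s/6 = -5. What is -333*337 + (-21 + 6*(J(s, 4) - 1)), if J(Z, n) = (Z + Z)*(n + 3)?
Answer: -109728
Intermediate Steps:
s = 30 (s = -6*(-5) = 30)
J(Z, n) = 2*Z*(3 + n) (J(Z, n) = (2*Z)*(3 + n) = 2*Z*(3 + n))
-333*337 + (-21 + 6*(J(s, 4) - 1)) = -333*337 + (-21 + 6*(2*30*(3 + 4) - 1)) = -112221 + (-21 + 6*(2*30*7 - 1)) = -112221 + (-21 + 6*(420 - 1)) = -112221 + (-21 + 6*419) = -112221 + (-21 + 2514) = -112221 + 2493 = -109728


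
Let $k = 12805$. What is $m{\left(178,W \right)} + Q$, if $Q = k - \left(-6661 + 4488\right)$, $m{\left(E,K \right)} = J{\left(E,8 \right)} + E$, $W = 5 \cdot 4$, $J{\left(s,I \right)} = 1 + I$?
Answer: $15165$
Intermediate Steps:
$W = 20$
$m{\left(E,K \right)} = 9 + E$ ($m{\left(E,K \right)} = \left(1 + 8\right) + E = 9 + E$)
$Q = 14978$ ($Q = 12805 - \left(-6661 + 4488\right) = 12805 - -2173 = 12805 + 2173 = 14978$)
$m{\left(178,W \right)} + Q = \left(9 + 178\right) + 14978 = 187 + 14978 = 15165$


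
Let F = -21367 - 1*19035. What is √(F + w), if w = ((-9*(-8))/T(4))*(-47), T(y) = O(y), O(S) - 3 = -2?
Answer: I*√43786 ≈ 209.25*I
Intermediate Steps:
O(S) = 1 (O(S) = 3 - 2 = 1)
T(y) = 1
w = -3384 (w = (-9*(-8)/1)*(-47) = (72*1)*(-47) = 72*(-47) = -3384)
F = -40402 (F = -21367 - 19035 = -40402)
√(F + w) = √(-40402 - 3384) = √(-43786) = I*√43786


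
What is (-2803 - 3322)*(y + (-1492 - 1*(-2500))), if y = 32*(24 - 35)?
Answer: -4018000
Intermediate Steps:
y = -352 (y = 32*(-11) = -352)
(-2803 - 3322)*(y + (-1492 - 1*(-2500))) = (-2803 - 3322)*(-352 + (-1492 - 1*(-2500))) = -6125*(-352 + (-1492 + 2500)) = -6125*(-352 + 1008) = -6125*656 = -4018000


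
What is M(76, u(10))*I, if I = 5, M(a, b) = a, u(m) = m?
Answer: 380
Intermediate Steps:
M(76, u(10))*I = 76*5 = 380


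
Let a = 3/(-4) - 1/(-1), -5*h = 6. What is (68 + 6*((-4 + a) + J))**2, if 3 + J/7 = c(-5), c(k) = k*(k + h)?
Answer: 5968249/4 ≈ 1.4921e+6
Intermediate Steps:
h = -6/5 (h = -1/5*6 = -6/5 ≈ -1.2000)
a = 1/4 (a = 3*(-1/4) - 1*(-1) = -3/4 + 1 = 1/4 ≈ 0.25000)
c(k) = k*(-6/5 + k) (c(k) = k*(k - 6/5) = k*(-6/5 + k))
J = 196 (J = -21 + 7*((1/5)*(-5)*(-6 + 5*(-5))) = -21 + 7*((1/5)*(-5)*(-6 - 25)) = -21 + 7*((1/5)*(-5)*(-31)) = -21 + 7*31 = -21 + 217 = 196)
(68 + 6*((-4 + a) + J))**2 = (68 + 6*((-4 + 1/4) + 196))**2 = (68 + 6*(-15/4 + 196))**2 = (68 + 6*(769/4))**2 = (68 + 2307/2)**2 = (2443/2)**2 = 5968249/4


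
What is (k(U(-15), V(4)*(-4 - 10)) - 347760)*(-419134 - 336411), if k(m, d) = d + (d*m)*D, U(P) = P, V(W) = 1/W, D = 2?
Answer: 525343282765/2 ≈ 2.6267e+11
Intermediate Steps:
V(W) = 1/W
k(m, d) = d + 2*d*m (k(m, d) = d + (d*m)*2 = d + 2*d*m)
(k(U(-15), V(4)*(-4 - 10)) - 347760)*(-419134 - 336411) = (((-4 - 10)/4)*(1 + 2*(-15)) - 347760)*(-419134 - 336411) = (((¼)*(-14))*(1 - 30) - 347760)*(-755545) = (-7/2*(-29) - 347760)*(-755545) = (203/2 - 347760)*(-755545) = -695317/2*(-755545) = 525343282765/2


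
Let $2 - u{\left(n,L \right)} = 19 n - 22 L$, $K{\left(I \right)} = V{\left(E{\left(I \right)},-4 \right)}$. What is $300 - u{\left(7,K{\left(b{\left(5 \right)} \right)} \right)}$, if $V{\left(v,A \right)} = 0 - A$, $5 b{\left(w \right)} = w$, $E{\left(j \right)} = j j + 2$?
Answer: $343$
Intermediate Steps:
$E{\left(j \right)} = 2 + j^{2}$ ($E{\left(j \right)} = j^{2} + 2 = 2 + j^{2}$)
$b{\left(w \right)} = \frac{w}{5}$
$V{\left(v,A \right)} = - A$
$K{\left(I \right)} = 4$ ($K{\left(I \right)} = \left(-1\right) \left(-4\right) = 4$)
$u{\left(n,L \right)} = 2 - 19 n + 22 L$ ($u{\left(n,L \right)} = 2 - \left(19 n - 22 L\right) = 2 - \left(- 22 L + 19 n\right) = 2 + \left(- 19 n + 22 L\right) = 2 - 19 n + 22 L$)
$300 - u{\left(7,K{\left(b{\left(5 \right)} \right)} \right)} = 300 - \left(2 - 133 + 22 \cdot 4\right) = 300 - \left(2 - 133 + 88\right) = 300 - -43 = 300 + 43 = 343$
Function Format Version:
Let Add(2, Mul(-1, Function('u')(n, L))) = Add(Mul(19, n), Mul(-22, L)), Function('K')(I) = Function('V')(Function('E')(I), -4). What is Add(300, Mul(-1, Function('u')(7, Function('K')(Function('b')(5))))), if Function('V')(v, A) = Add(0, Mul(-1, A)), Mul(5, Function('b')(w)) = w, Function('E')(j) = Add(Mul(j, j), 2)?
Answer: 343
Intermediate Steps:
Function('E')(j) = Add(2, Pow(j, 2)) (Function('E')(j) = Add(Pow(j, 2), 2) = Add(2, Pow(j, 2)))
Function('b')(w) = Mul(Rational(1, 5), w)
Function('V')(v, A) = Mul(-1, A)
Function('K')(I) = 4 (Function('K')(I) = Mul(-1, -4) = 4)
Function('u')(n, L) = Add(2, Mul(-19, n), Mul(22, L)) (Function('u')(n, L) = Add(2, Mul(-1, Add(Mul(19, n), Mul(-22, L)))) = Add(2, Mul(-1, Add(Mul(-22, L), Mul(19, n)))) = Add(2, Add(Mul(-19, n), Mul(22, L))) = Add(2, Mul(-19, n), Mul(22, L)))
Add(300, Mul(-1, Function('u')(7, Function('K')(Function('b')(5))))) = Add(300, Mul(-1, Add(2, Mul(-19, 7), Mul(22, 4)))) = Add(300, Mul(-1, Add(2, -133, 88))) = Add(300, Mul(-1, -43)) = Add(300, 43) = 343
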